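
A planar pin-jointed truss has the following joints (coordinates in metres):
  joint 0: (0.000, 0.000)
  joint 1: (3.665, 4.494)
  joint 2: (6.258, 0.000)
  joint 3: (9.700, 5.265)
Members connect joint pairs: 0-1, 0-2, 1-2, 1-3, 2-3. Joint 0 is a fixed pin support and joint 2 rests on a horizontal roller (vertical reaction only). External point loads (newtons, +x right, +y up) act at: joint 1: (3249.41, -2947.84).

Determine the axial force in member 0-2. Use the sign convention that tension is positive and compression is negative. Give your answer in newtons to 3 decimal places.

2342.512

N=4 nodes, M=5 members, R=3 reactions → 2N=8, M+R=8
member 0 (0-1): L=5.7990, (cx,cy)=(0.6320,0.7750)
member 1 (0-2): L=6.2580, (cx,cy)=(1.0000,0.0000)
member 2 (1-2): L=5.1884, (cx,cy)=(0.4998,-0.8662)
member 3 (1-3): L=6.0841, (cx,cy)=(0.9919,0.1267)
member 4 (2-3): L=6.2903, (cx,cy)=(0.5472,0.8370)
solve A·x = −loads:
  F[0-1] = +1434.9495 N (tension)
  F[0-2] = +2342.5121 N (tension)
  F[1-2] = -4687.2089 N (compression)
  F[1-3] = -0.0000 N (compression)
  F[2-3] = +0.0000 N (tension)
  Rx@0 = -3249.4100 N
  Ry@0 = -1112.0325 N
  Ry@2 = +4059.8725 N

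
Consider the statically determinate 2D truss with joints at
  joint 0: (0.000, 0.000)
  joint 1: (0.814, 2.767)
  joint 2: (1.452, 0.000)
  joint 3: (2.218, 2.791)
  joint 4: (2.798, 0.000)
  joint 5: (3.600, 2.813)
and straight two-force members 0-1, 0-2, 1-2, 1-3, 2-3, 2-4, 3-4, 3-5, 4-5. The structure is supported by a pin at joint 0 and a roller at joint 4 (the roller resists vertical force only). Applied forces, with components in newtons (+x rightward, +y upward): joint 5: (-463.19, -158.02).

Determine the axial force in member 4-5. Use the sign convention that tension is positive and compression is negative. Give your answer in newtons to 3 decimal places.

-157.364

N=6 nodes, M=9 members, R=3 reactions → 2N=12, M+R=12
member 0 (0-1): L=2.8842, (cx,cy)=(0.2822,0.9593)
member 1 (0-2): L=1.4520, (cx,cy)=(1.0000,0.0000)
member 2 (1-2): L=2.8396, (cx,cy)=(0.2247,-0.9744)
member 3 (1-3): L=1.4042, (cx,cy)=(0.9999,0.0171)
member 4 (2-3): L=2.8942, (cx,cy)=(0.2647,0.9643)
member 5 (2-4): L=1.3460, (cx,cy)=(1.0000,0.0000)
member 6 (3-4): L=2.8506, (cx,cy)=(0.2035,-0.9791)
member 7 (3-5): L=1.3822, (cx,cy)=(0.9999,0.0159)
member 8 (4-5): L=2.9251, (cx,cy)=(0.2742,0.9617)
solve A·x = −loads:
  F[0-1] = -438.1923 N (compression)
  F[0-2] = -339.5222 N (compression)
  F[1-2] = +427.5547 N (tension)
  F[1-3] = -219.7627 N (compression)
  F[2-3] = -432.0295 N (compression)
  F[2-4] = -129.1157 N (compression)
  F[3-4] = +422.5310 N (tension)
  F[3-5] = -420.0973 N (compression)
  F[4-5] = -157.3637 N (compression)
  Rx@0 = +463.1900 N
  Ry@0 = +420.3794 N
  Ry@4 = -262.3594 N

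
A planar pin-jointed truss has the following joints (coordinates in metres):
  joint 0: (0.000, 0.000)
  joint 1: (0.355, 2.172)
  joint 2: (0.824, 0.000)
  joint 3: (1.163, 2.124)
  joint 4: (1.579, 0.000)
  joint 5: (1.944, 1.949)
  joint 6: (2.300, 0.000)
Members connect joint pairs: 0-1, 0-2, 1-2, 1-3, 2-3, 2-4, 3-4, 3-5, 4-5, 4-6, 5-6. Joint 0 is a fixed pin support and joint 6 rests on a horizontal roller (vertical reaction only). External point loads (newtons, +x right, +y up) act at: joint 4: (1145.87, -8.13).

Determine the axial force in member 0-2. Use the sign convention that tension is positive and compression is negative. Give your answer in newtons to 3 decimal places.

1146.287

N=7 nodes, M=11 members, R=3 reactions → 2N=14, M+R=14
member 0 (0-1): L=2.2008, (cx,cy)=(0.1613,0.9869)
member 1 (0-2): L=0.8240, (cx,cy)=(1.0000,0.0000)
member 2 (1-2): L=2.2221, (cx,cy)=(0.2111,-0.9775)
member 3 (1-3): L=0.8094, (cx,cy)=(0.9982,-0.0593)
member 4 (2-3): L=2.1509, (cx,cy)=(0.1576,0.9875)
member 5 (2-4): L=0.7550, (cx,cy)=(1.0000,0.0000)
member 6 (3-4): L=2.1644, (cx,cy)=(0.1922,-0.9814)
member 7 (3-5): L=0.8004, (cx,cy)=(0.9758,-0.2186)
member 8 (4-5): L=1.9829, (cx,cy)=(0.1841,0.9829)
member 9 (4-6): L=0.7210, (cx,cy)=(1.0000,0.0000)
member 10 (5-6): L=1.9812, (cx,cy)=(0.1797,-0.9837)
solve A·x = −loads:
  F[0-1] = -2.5824 N (compression)
  F[0-2] = +1146.2865 N (tension)
  F[1-2] = +2.6668 N (tension)
  F[1-3] = -0.9812 N (compression)
  F[2-3] = -2.6398 N (compression)
  F[2-4] = +1147.2655 N (tension)
  F[3-4] = +3.0495 N (tension)
  F[3-5] = -2.0307 N (compression)
  F[4-5] = +5.2267 N (tension)
  F[4-6] = +1.0195 N (tension)
  F[5-6] = -5.6738 N (compression)
  Rx@0 = -1145.8700 N
  Ry@0 = +2.5486 N
  Ry@6 = +5.5814 N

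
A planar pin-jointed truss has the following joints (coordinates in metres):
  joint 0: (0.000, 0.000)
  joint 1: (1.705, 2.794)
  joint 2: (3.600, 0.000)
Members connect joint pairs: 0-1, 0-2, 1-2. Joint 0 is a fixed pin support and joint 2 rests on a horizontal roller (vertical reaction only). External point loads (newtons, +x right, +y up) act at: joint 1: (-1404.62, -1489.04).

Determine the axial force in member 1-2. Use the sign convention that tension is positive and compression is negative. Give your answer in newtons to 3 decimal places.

N=3 nodes, M=3 members, R=3 reactions → 2N=6, M+R=6
member 0 (0-1): L=3.2731, (cx,cy)=(0.5209,0.8536)
member 1 (0-2): L=3.6000, (cx,cy)=(1.0000,0.0000)
member 2 (1-2): L=3.3760, (cx,cy)=(0.5613,-0.8276)
solve A·x = −loads:
  F[0-1] = -2195.3194 N (compression)
  F[0-2] = -261.0646 N (compression)
  F[1-2] = +465.0962 N (tension)
  Rx@0 = +1404.6200 N
  Ry@0 = +1873.9553 N
  Ry@2 = -384.9153 N

465.096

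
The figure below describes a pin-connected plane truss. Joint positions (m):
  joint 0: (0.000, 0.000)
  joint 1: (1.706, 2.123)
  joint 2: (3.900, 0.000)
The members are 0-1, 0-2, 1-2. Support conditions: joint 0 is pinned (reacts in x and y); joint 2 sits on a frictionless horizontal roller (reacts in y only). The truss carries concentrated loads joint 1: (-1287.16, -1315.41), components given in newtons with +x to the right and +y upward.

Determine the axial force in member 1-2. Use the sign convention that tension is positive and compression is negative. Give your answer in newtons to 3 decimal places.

N=3 nodes, M=3 members, R=3 reactions → 2N=6, M+R=6
member 0 (0-1): L=2.7235, (cx,cy)=(0.6264,0.7795)
member 1 (0-2): L=3.9000, (cx,cy)=(1.0000,0.0000)
member 2 (1-2): L=3.0530, (cx,cy)=(0.7186,-0.6954)
solve A·x = −loads:
  F[0-1] = -1848.1962 N (compression)
  F[0-2] = -129.4590 N (compression)
  F[1-2] = +180.1446 N (tension)
  Rx@0 = +1287.1600 N
  Ry@0 = +1440.6795 N
  Ry@2 = -125.2695 N

180.145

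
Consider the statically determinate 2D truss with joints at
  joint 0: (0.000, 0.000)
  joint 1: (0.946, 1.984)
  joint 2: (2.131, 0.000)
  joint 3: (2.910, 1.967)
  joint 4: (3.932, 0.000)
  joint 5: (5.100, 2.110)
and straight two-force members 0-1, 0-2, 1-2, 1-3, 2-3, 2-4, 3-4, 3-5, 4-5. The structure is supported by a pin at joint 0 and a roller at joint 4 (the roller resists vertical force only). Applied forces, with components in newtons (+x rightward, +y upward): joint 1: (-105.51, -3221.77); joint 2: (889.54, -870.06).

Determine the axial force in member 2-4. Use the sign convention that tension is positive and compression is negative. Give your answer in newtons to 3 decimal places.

N=6 nodes, M=9 members, R=3 reactions → 2N=12, M+R=12
member 0 (0-1): L=2.1980, (cx,cy)=(0.4304,0.9026)
member 1 (0-2): L=2.1310, (cx,cy)=(1.0000,0.0000)
member 2 (1-2): L=2.3109, (cx,cy)=(0.5128,-0.8585)
member 3 (1-3): L=1.9641, (cx,cy)=(1.0000,-0.0087)
member 4 (2-3): L=2.1156, (cx,cy)=(0.3682,0.9297)
member 5 (2-4): L=1.8010, (cx,cy)=(1.0000,0.0000)
member 6 (3-4): L=2.2167, (cx,cy)=(0.4611,-0.8874)
member 7 (3-5): L=2.1947, (cx,cy)=(0.9979,0.0652)
member 8 (4-5): L=2.4117, (cx,cy)=(0.4843,0.8749)
solve A·x = −loads:
  F[0-1] = -3211.0210 N (compression)
  F[0-2] = +2166.0300 N (tension)
  F[1-2] = -365.6777 N (compression)
  F[1-3] = -1089.0198 N (compression)
  F[2-3] = +1273.4734 N (tension)
  F[2-4] = +620.0731 N (tension)
  F[3-4] = -1344.9022 N (compression)
  F[3-5] = -0.0000 N (compression)
  F[4-5] = +0.0000 N (tension)
  Rx@0 = -784.0300 N
  Ry@0 = +2898.4016 N
  Ry@4 = +1193.4284 N

620.073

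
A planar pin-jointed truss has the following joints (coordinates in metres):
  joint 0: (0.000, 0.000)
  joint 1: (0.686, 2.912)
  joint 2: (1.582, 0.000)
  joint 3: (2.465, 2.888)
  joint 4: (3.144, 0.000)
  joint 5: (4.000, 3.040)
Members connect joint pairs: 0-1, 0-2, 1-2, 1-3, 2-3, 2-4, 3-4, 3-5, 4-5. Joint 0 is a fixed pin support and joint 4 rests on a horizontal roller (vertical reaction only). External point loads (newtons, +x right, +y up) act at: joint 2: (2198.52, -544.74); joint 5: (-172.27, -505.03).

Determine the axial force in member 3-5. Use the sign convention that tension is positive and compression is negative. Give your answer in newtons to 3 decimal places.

-31.078

N=6 nodes, M=9 members, R=3 reactions → 2N=12, M+R=12
member 0 (0-1): L=2.9917, (cx,cy)=(0.2293,0.9734)
member 1 (0-2): L=1.5820, (cx,cy)=(1.0000,0.0000)
member 2 (1-2): L=3.0467, (cx,cy)=(0.2941,-0.9558)
member 3 (1-3): L=1.7792, (cx,cy)=(0.9999,-0.0135)
member 4 (2-3): L=3.0200, (cx,cy)=(0.2924,0.9563)
member 5 (2-4): L=1.5620, (cx,cy)=(1.0000,0.0000)
member 6 (3-4): L=2.9667, (cx,cy)=(0.2289,-0.9735)
member 7 (3-5): L=1.5425, (cx,cy)=(0.9951,0.0985)
member 8 (4-5): L=3.1582, (cx,cy)=(0.2710,0.9626)
solve A·x = −loads:
  F[0-1] = -307.9111 N (compression)
  F[0-2] = +2096.8541 N (tension)
  F[1-2] = +315.8814 N (tension)
  F[1-3] = -163.5152 N (compression)
  F[2-3] = +253.9236 N (tension)
  F[2-4] = -83.0136 N (compression)
  F[3-4] = -254.8601 N (compression)
  F[3-5] = -31.0778 N (compression)
  F[4-5] = -521.4877 N (compression)
  Rx@0 = -2026.2500 N
  Ry@0 = +299.7071 N
  Ry@4 = +750.0629 N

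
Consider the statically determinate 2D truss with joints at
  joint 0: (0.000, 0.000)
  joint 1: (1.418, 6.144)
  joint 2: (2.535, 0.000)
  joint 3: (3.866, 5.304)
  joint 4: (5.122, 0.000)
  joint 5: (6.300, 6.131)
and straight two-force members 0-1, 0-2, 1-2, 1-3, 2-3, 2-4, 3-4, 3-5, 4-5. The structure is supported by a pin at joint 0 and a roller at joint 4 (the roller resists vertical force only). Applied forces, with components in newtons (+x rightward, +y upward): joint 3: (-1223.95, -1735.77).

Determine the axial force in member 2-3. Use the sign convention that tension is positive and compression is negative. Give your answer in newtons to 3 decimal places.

N=6 nodes, M=9 members, R=3 reactions → 2N=12, M+R=12
member 0 (0-1): L=6.3055, (cx,cy)=(0.2249,0.9744)
member 1 (0-2): L=2.5350, (cx,cy)=(1.0000,0.0000)
member 2 (1-2): L=6.2447, (cx,cy)=(0.1789,-0.9839)
member 3 (1-3): L=2.5881, (cx,cy)=(0.9459,-0.3246)
member 4 (2-3): L=5.4685, (cx,cy)=(0.2434,0.9699)
member 5 (2-4): L=2.5870, (cx,cy)=(1.0000,0.0000)
member 6 (3-4): L=5.4507, (cx,cy)=(0.2304,-0.9731)
member 7 (3-5): L=2.5707, (cx,cy)=(0.9468,0.3217)
member 8 (4-5): L=6.2431, (cx,cy)=(0.1887,0.9820)
solve A·x = −loads:
  F[0-1] = -1737.5872 N (compression)
  F[0-2] = -833.1967 N (compression)
  F[1-2] = +1980.6745 N (tension)
  F[1-3] = -787.6806 N (compression)
  F[2-3] = -2009.1524 N (compression)
  F[2-4] = +10.1090 N (tension)
  F[3-4] = -43.8702 N (compression)
  F[3-5] = +0.0000 N (tension)
  F[4-5] = -0.0000 N (compression)
  Rx@0 = +1223.9500 N
  Ry@0 = +1693.0804 N
  Ry@4 = +42.6896 N

-2009.152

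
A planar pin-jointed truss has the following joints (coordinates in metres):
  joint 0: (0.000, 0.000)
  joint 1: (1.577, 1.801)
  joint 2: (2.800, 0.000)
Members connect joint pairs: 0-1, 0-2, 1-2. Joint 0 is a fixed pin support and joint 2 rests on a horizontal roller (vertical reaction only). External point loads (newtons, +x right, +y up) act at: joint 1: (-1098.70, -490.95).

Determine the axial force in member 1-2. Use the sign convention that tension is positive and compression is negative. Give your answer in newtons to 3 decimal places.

520.001

N=3 nodes, M=3 members, R=3 reactions → 2N=6, M+R=6
member 0 (0-1): L=2.3939, (cx,cy)=(0.6588,0.7523)
member 1 (0-2): L=2.8000, (cx,cy)=(1.0000,0.0000)
member 2 (1-2): L=2.1770, (cx,cy)=(0.5618,-0.8273)
solve A·x = −loads:
  F[0-1] = -1224.3599 N (compression)
  F[0-2] = -292.1276 N (compression)
  F[1-2] = +520.0014 N (tension)
  Rx@0 = +1098.7000 N
  Ry@0 = +921.1395 N
  Ry@2 = -430.1895 N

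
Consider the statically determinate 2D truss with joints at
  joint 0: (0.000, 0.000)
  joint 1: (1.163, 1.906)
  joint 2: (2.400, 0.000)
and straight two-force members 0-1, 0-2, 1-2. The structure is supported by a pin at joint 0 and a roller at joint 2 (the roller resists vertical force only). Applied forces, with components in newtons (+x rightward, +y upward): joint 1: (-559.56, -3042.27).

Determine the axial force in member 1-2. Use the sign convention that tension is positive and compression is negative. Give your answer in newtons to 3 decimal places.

-1227.728

N=3 nodes, M=3 members, R=3 reactions → 2N=6, M+R=6
member 0 (0-1): L=2.2328, (cx,cy)=(0.5209,0.8536)
member 1 (0-2): L=2.4000, (cx,cy)=(1.0000,0.0000)
member 2 (1-2): L=2.2722, (cx,cy)=(0.5444,-0.8388)
solve A·x = −loads:
  F[0-1] = -2357.4694 N (compression)
  F[0-2] = +668.3755 N (tension)
  F[1-2] = -1227.7279 N (compression)
  Rx@0 = +559.5600 N
  Ry@0 = +2012.4206 N
  Ry@2 = +1029.8494 N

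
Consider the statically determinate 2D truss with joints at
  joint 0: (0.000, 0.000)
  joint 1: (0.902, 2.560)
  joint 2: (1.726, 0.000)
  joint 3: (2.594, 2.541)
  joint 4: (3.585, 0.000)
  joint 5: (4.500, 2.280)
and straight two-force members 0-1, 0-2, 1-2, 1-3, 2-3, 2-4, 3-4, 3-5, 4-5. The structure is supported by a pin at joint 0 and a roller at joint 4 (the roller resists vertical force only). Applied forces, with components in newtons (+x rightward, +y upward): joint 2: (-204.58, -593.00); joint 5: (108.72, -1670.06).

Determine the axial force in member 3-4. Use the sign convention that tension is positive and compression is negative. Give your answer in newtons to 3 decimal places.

N=6 nodes, M=9 members, R=3 reactions → 2N=12, M+R=12
member 0 (0-1): L=2.7143, (cx,cy)=(0.3323,0.9432)
member 1 (0-2): L=1.7260, (cx,cy)=(1.0000,0.0000)
member 2 (1-2): L=2.6893, (cx,cy)=(0.3064,-0.9519)
member 3 (1-3): L=1.6921, (cx,cy)=(0.9999,-0.0112)
member 4 (2-3): L=2.6852, (cx,cy)=(0.3233,0.9463)
member 5 (2-4): L=1.8590, (cx,cy)=(1.0000,0.0000)
member 6 (3-4): L=2.7274, (cx,cy)=(0.3633,-0.9317)
member 7 (3-5): L=1.9238, (cx,cy)=(0.9908,-0.1357)
member 8 (4-5): L=2.4568, (cx,cy)=(0.3724,0.9281)
solve A·x = −loads:
  F[0-1] = +199.2159 N (tension)
  F[0-2] = -162.0632 N (compression)
  F[1-2] = -198.8871 N (compression)
  F[1-3] = +127.1491 N (tension)
  F[2-3] = +826.7067 N (tension)
  F[2-4] = -285.6604 N (compression)
  F[3-4] = -946.7069 N (compression)
  F[3-5] = +745.2555 N (tension)
  F[4-5] = -1690.5800 N (compression)
  Rx@0 = +95.8600 N
  Ry@0 = -187.8939 N
  Ry@4 = +2450.9539 N

-946.707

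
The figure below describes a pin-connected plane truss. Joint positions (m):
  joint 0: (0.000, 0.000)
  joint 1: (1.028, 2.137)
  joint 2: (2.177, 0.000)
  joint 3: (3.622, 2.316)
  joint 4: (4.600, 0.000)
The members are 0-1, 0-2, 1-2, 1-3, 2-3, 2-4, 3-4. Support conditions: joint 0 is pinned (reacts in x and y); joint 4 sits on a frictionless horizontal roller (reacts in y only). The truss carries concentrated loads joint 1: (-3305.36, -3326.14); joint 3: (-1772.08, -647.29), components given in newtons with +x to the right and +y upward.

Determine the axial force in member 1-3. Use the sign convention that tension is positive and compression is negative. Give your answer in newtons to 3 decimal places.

N=5 nodes, M=7 members, R=3 reactions → 2N=10, M+R=10
member 0 (0-1): L=2.3714, (cx,cy)=(0.4335,0.9012)
member 1 (0-2): L=2.1770, (cx,cy)=(1.0000,0.0000)
member 2 (1-2): L=2.4263, (cx,cy)=(0.4736,-0.8808)
member 3 (1-3): L=2.6002, (cx,cy)=(0.9976,0.0688)
member 4 (2-3): L=2.7298, (cx,cy)=(0.5293,0.8484)
member 5 (2-4): L=2.4230, (cx,cy)=(1.0000,0.0000)
member 6 (3-4): L=2.5140, (cx,cy)=(0.3890,-0.9212)
solve A·x = −loads:
  F[0-1] = -5712.8939 N (compression)
  F[0-2] = -2600.9084 N (compression)
  F[1-2] = +2057.3346 N (tension)
  F[1-3] = -145.7869 N (compression)
  F[2-3] = -2135.7870 N (compression)
  F[2-4] = -496.0810 N (compression)
  F[3-4] = +1275.2167 N (tension)
  Rx@0 = +5077.4400 N
  Ry@0 = +5148.1985 N
  Ry@4 = -1174.7685 N

-145.787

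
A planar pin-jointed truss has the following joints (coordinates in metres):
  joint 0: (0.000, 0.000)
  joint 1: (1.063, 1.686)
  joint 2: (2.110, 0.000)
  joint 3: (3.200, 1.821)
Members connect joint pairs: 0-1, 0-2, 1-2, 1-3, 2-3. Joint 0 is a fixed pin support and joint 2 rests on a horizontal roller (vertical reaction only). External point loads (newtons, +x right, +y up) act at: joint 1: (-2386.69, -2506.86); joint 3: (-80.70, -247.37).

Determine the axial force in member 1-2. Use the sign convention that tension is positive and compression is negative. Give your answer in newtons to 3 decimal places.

N=4 nodes, M=5 members, R=3 reactions → 2N=8, M+R=8
member 0 (0-1): L=1.9931, (cx,cy)=(0.5333,0.8459)
member 1 (0-2): L=2.1100, (cx,cy)=(1.0000,0.0000)
member 2 (1-2): L=1.9846, (cx,cy)=(0.5276,-0.8495)
member 3 (1-3): L=2.1413, (cx,cy)=(0.9980,0.0630)
member 4 (2-3): L=2.1223, (cx,cy)=(0.5136,0.8580)
solve A·x = −loads:
  F[0-1] = -3656.2855 N (compression)
  F[0-2] = -517.3754 N (compression)
  F[1-2] = +695.0211 N (tension)
  F[1-3] = +70.1559 N (tension)
  F[2-3] = -293.4539 N (compression)
  Rx@0 = +2467.3900 N
  Ry@0 = +3092.8735 N
  Ry@2 = -338.6435 N

695.021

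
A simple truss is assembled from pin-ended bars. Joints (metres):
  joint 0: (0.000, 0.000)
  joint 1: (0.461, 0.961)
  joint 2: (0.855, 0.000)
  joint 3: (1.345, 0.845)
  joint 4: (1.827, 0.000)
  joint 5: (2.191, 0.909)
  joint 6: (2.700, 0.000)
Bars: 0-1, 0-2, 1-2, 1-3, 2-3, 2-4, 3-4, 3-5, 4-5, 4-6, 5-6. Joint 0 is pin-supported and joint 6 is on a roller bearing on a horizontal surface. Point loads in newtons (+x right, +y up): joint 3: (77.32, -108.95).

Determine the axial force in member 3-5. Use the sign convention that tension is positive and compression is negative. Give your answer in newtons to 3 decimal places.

-77.940

N=7 nodes, M=11 members, R=3 reactions → 2N=14, M+R=14
member 0 (0-1): L=1.0659, (cx,cy)=(0.4325,0.9016)
member 1 (0-2): L=0.8550, (cx,cy)=(1.0000,0.0000)
member 2 (1-2): L=1.0386, (cx,cy)=(0.3793,-0.9253)
member 3 (1-3): L=0.8916, (cx,cy)=(0.9915,-0.1301)
member 4 (2-3): L=0.9768, (cx,cy)=(0.5016,0.8651)
member 5 (2-4): L=0.9720, (cx,cy)=(1.0000,0.0000)
member 6 (3-4): L=0.9728, (cx,cy)=(0.4955,-0.8686)
member 7 (3-5): L=0.8484, (cx,cy)=(0.9972,0.0754)
member 8 (4-5): L=0.9792, (cx,cy)=(0.3717,0.9283)
member 9 (4-6): L=0.8730, (cx,cy)=(1.0000,0.0000)
member 10 (5-6): L=1.0418, (cx,cy)=(0.4886,-0.8725)
solve A·x = −loads:
  F[0-1] = -33.8039 N (compression)
  F[0-2] = +91.9408 N (tension)
  F[1-2] = +37.0050 N (tension)
  F[1-3] = -28.9041 N (compression)
  F[2-3] = -39.5793 N (compression)
  F[2-4] = +125.8331 N (tension)
  F[3-4] = -97.1088 N (compression)
  F[3-5] = -77.9402 N (compression)
  F[4-5] = +90.8625 N (tension)
  F[4-6] = +43.9406 N (tension)
  F[5-6] = -89.9364 N (compression)
  Rx@0 = -77.3200 N
  Ry@0 = +30.4785 N
  Ry@6 = +78.4715 N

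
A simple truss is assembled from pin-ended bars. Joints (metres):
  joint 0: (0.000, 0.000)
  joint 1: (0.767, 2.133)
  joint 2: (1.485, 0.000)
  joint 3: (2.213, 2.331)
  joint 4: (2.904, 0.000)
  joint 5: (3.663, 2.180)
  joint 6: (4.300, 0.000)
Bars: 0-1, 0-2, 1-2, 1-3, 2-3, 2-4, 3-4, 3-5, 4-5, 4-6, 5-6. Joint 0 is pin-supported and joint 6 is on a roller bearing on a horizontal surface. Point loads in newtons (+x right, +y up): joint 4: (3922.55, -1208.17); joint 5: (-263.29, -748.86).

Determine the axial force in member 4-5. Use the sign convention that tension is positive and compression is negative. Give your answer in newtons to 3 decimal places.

514.921

N=7 nodes, M=11 members, R=3 reactions → 2N=14, M+R=14
member 0 (0-1): L=2.2667, (cx,cy)=(0.3384,0.9410)
member 1 (0-2): L=1.4850, (cx,cy)=(1.0000,0.0000)
member 2 (1-2): L=2.2506, (cx,cy)=(0.3190,-0.9477)
member 3 (1-3): L=1.4595, (cx,cy)=(0.9908,0.1357)
member 4 (2-3): L=2.4420, (cx,cy)=(0.2981,0.9545)
member 5 (2-4): L=1.4190, (cx,cy)=(1.0000,0.0000)
member 6 (3-4): L=2.4313, (cx,cy)=(0.2842,-0.9588)
member 7 (3-5): L=1.4578, (cx,cy)=(0.9946,-0.1036)
member 8 (4-5): L=2.3084, (cx,cy)=(0.3288,0.9444)
member 9 (4-6): L=1.3960, (cx,cy)=(1.0000,0.0000)
member 10 (5-6): L=2.2712, (cx,cy)=(0.2805,-0.9599)
solve A·x = −loads:
  F[0-1] = -676.5611 N (compression)
  F[0-2] = +3888.1919 N (tension)
  F[1-2] = +610.5362 N (tension)
  F[1-3] = -427.6623 N (compression)
  F[2-3] = -606.1965 N (compression)
  F[2-4] = +4263.6829 N (tension)
  F[3-4] = +752.9299 N (tension)
  F[3-5] = -822.8421 N (compression)
  F[4-5] = +514.9213 N (tension)
  F[4-6] = +385.8170 N (tension)
  F[5-6] = -1375.5923 N (compression)
  Rx@0 = -3659.2600 N
  Ry@0 = +636.6515 N
  Ry@6 = +1320.3785 N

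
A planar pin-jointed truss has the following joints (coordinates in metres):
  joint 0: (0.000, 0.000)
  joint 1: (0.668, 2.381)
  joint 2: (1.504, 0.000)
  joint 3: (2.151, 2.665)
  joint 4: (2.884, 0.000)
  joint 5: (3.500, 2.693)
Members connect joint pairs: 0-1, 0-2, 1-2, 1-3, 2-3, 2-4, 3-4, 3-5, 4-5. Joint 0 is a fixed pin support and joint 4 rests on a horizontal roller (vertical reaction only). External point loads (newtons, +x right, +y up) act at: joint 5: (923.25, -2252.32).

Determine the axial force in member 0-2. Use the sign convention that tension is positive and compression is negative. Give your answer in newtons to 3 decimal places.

546.414

N=6 nodes, M=9 members, R=3 reactions → 2N=12, M+R=12
member 0 (0-1): L=2.4729, (cx,cy)=(0.2701,0.9628)
member 1 (0-2): L=1.5040, (cx,cy)=(1.0000,0.0000)
member 2 (1-2): L=2.5235, (cx,cy)=(0.3313,-0.9435)
member 3 (1-3): L=1.5099, (cx,cy)=(0.9822,0.1881)
member 4 (2-3): L=2.7424, (cx,cy)=(0.2359,0.9718)
member 5 (2-4): L=1.3800, (cx,cy)=(1.0000,0.0000)
member 6 (3-4): L=2.7640, (cx,cy)=(0.2652,-0.9642)
member 7 (3-5): L=1.3493, (cx,cy)=(0.9998,0.0208)
member 8 (4-5): L=2.7626, (cx,cy)=(0.2230,0.9748)
solve A·x = −loads:
  F[0-1] = +1395.0439 N (tension)
  F[0-2] = +546.4140 N (tension)
  F[1-2] = -1262.2167 N (compression)
  F[1-3] = +809.4369 N (tension)
  F[2-3] = +1225.5348 N (tension)
  F[2-4] = -160.8730 N (compression)
  F[3-4] = -1361.9508 N (compression)
  F[3-5] = +1445.6216 N (tension)
  F[4-5] = -2341.2661 N (compression)
  Rx@0 = -923.2500 N
  Ry@0 = -1343.1836 N
  Ry@4 = +3595.5036 N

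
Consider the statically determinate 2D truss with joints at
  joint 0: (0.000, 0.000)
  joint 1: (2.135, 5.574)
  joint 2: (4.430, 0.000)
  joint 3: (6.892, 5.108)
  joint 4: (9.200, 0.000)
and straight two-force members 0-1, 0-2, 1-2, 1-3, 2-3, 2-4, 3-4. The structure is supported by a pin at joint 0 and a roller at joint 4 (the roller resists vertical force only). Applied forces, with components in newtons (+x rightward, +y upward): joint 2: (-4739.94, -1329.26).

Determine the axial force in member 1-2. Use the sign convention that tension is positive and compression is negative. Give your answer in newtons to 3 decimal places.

805.790

N=5 nodes, M=7 members, R=3 reactions → 2N=10, M+R=10
member 0 (0-1): L=5.9689, (cx,cy)=(0.3577,0.9338)
member 1 (0-2): L=4.4300, (cx,cy)=(1.0000,0.0000)
member 2 (1-2): L=6.0280, (cx,cy)=(0.3807,-0.9247)
member 3 (1-3): L=4.7798, (cx,cy)=(0.9952,-0.0975)
member 4 (2-3): L=5.6704, (cx,cy)=(0.4342,0.9008)
member 5 (2-4): L=4.7700, (cx,cy)=(1.0000,0.0000)
member 6 (3-4): L=5.6052, (cx,cy)=(0.4118,-0.9113)
solve A·x = −loads:
  F[0-1] = -738.0188 N (compression)
  F[0-2] = -4475.9598 N (compression)
  F[1-2] = +805.7904 N (tension)
  F[1-3] = -573.4967 N (compression)
  F[2-3] = +648.4682 N (tension)
  F[2-4] = +289.2083 N (tension)
  F[3-4] = -702.3731 N (compression)
  Rx@0 = +4739.9400 N
  Ry@0 = +689.1924 N
  Ry@4 = +640.0676 N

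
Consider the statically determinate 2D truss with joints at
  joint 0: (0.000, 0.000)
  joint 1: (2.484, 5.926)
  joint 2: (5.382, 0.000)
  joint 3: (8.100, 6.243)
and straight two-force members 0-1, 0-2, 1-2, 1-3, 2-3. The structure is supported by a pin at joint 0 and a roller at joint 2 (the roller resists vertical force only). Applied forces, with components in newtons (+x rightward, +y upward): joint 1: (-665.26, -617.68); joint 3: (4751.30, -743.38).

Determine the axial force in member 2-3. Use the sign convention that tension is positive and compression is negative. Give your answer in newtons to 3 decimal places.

-1131.079

N=4 nodes, M=5 members, R=3 reactions → 2N=8, M+R=8
member 0 (0-1): L=6.4256, (cx,cy)=(0.3866,0.9223)
member 1 (0-2): L=5.3820, (cx,cy)=(1.0000,0.0000)
member 2 (1-2): L=6.5967, (cx,cy)=(0.4393,-0.8983)
member 3 (1-3): L=5.6249, (cx,cy)=(0.9984,0.0564)
member 4 (2-3): L=6.8090, (cx,cy)=(0.3992,0.9169)
solve A·x = −loads:
  F[0-1] = +5228.1855 N (tension)
  F[0-2] = +2064.9201 N (tension)
  F[1-2] = -5728.0764 N (compression)
  F[1-3] = +5211.0827 N (tension)
  F[2-3] = -1131.0789 N (compression)
  Rx@0 = -4086.0400 N
  Ry@0 = -4821.7215 N
  Ry@2 = +6182.7815 N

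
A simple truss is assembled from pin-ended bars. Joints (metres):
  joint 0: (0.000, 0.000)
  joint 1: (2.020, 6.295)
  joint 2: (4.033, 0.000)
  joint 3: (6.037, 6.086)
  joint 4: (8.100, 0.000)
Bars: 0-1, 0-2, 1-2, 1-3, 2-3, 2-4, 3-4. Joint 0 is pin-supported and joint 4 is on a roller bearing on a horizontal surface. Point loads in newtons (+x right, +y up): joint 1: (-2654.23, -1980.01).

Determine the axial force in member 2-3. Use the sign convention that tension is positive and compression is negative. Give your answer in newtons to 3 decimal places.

N=5 nodes, M=7 members, R=3 reactions → 2N=10, M+R=10
member 0 (0-1): L=6.6112, (cx,cy)=(0.3055,0.9522)
member 1 (0-2): L=4.0330, (cx,cy)=(1.0000,0.0000)
member 2 (1-2): L=6.6090, (cx,cy)=(0.3046,-0.9525)
member 3 (1-3): L=4.0224, (cx,cy)=(0.9986,-0.0520)
member 4 (2-3): L=6.4074, (cx,cy)=(0.3128,0.9498)
member 5 (2-4): L=4.0670, (cx,cy)=(1.0000,0.0000)
member 6 (3-4): L=6.4261, (cx,cy)=(0.3210,-0.9471)
solve A·x = −loads:
  F[0-1] = -3727.2365 N (compression)
  F[0-2] = -1515.3953 N (compression)
  F[1-2] = +1590.9427 N (tension)
  F[1-3] = +1032.2145 N (tension)
  F[2-3] = -1595.3876 N (compression)
  F[2-4] = -531.8453 N (compression)
  F[3-4] = +1656.6730 N (tension)
  Rx@0 = +2654.2300 N
  Ry@0 = +3548.9924 N
  Ry@4 = -1568.9824 N

-1595.388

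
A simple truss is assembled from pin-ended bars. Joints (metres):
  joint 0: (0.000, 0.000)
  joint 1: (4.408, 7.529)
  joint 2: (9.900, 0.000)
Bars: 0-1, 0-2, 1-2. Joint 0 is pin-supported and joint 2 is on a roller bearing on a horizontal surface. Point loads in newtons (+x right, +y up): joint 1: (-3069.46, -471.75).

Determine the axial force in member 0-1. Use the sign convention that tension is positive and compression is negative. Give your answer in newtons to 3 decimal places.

-3008.245

N=3 nodes, M=3 members, R=3 reactions → 2N=6, M+R=6
member 0 (0-1): L=8.7245, (cx,cy)=(0.5052,0.8630)
member 1 (0-2): L=9.9000, (cx,cy)=(1.0000,0.0000)
member 2 (1-2): L=9.3192, (cx,cy)=(0.5893,-0.8079)
solve A·x = −loads:
  F[0-1] = -3008.2454 N (compression)
  F[0-2] = -1549.5566 N (compression)
  F[1-2] = +2629.3995 N (tension)
  Rx@0 = +3069.4600 N
  Ry@0 = +2596.0420 N
  Ry@2 = -2124.2920 N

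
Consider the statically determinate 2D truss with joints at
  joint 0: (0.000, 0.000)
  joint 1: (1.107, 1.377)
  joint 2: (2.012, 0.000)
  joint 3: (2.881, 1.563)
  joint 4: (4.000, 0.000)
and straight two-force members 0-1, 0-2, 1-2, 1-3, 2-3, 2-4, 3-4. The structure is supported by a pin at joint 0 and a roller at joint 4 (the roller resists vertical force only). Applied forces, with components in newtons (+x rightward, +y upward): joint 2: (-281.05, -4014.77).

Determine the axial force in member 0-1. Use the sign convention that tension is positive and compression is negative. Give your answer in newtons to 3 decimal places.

N=5 nodes, M=7 members, R=3 reactions → 2N=10, M+R=10
member 0 (0-1): L=1.7668, (cx,cy)=(0.6266,0.7794)
member 1 (0-2): L=2.0120, (cx,cy)=(1.0000,0.0000)
member 2 (1-2): L=1.6478, (cx,cy)=(0.5492,-0.8357)
member 3 (1-3): L=1.7837, (cx,cy)=(0.9945,0.1043)
member 4 (2-3): L=1.7883, (cx,cy)=(0.4859,0.8740)
member 5 (2-4): L=1.9880, (cx,cy)=(1.0000,0.0000)
member 6 (3-4): L=1.9223, (cx,cy)=(0.5821,-0.8131)
solve A·x = −loads:
  F[0-1] = -2560.1783 N (compression)
  F[0-2] = +1323.0474 N (tension)
  F[1-2] = +2045.4929 N (tension)
  F[1-3] = -2742.4870 N (compression)
  F[2-3] = +2637.7668 N (tension)
  F[2-4] = +1445.7718 N (tension)
  F[3-4] = -2483.6165 N (compression)
  Rx@0 = +281.0500 N
  Ry@0 = +1995.3407 N
  Ry@4 = +2019.4293 N

-2560.178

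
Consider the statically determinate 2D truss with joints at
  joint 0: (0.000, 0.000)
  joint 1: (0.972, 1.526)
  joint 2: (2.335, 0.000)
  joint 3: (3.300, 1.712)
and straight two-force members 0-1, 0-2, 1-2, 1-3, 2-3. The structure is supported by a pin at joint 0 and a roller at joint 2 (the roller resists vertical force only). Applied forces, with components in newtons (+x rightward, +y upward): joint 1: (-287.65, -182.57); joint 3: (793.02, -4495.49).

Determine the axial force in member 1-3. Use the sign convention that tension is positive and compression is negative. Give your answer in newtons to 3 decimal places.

N=4 nodes, M=5 members, R=3 reactions → 2N=8, M+R=8
member 0 (0-1): L=1.8093, (cx,cy)=(0.5372,0.8434)
member 1 (0-2): L=2.3350, (cx,cy)=(1.0000,0.0000)
member 2 (1-2): L=2.0461, (cx,cy)=(0.6662,-0.7458)
member 3 (1-3): L=2.3354, (cx,cy)=(0.9968,0.0796)
member 4 (2-3): L=1.9652, (cx,cy)=(0.4910,0.8711)
solve A·x = −loads:
  F[0-1] = +2542.8839 N (tension)
  F[0-2] = -860.7513 N (compression)
  F[1-2] = -2747.2891 N (compression)
  F[1-3] = +3494.9848 N (tension)
  F[2-3] = -5479.9913 N (compression)
  Rx@0 = -505.3700 N
  Ry@0 = -2144.7543 N
  Ry@2 = +6822.8143 N

3494.985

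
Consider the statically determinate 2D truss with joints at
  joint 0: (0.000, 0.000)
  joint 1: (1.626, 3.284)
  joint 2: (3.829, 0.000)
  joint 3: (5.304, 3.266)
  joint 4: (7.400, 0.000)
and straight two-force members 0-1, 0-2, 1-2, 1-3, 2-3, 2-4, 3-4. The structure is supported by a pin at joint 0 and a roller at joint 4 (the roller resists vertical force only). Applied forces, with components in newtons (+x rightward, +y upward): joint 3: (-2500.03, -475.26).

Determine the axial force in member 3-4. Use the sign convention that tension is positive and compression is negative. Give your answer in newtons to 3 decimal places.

906.308

N=5 nodes, M=7 members, R=3 reactions → 2N=10, M+R=10
member 0 (0-1): L=3.6645, (cx,cy)=(0.4437,0.8962)
member 1 (0-2): L=3.8290, (cx,cy)=(1.0000,0.0000)
member 2 (1-2): L=3.9545, (cx,cy)=(0.5571,-0.8305)
member 3 (1-3): L=3.6780, (cx,cy)=(1.0000,-0.0049)
member 4 (2-3): L=3.5836, (cx,cy)=(0.4116,0.9114)
member 5 (2-4): L=3.5710, (cx,cy)=(1.0000,0.0000)
member 6 (3-4): L=3.8807, (cx,cy)=(0.5401,-0.8416)
solve A·x = −loads:
  F[0-1] = -1381.4456 N (compression)
  F[0-2] = -1887.0588 N (compression)
  F[1-2] = +1499.2963 N (tension)
  F[1-3] = -1448.2323 N (compression)
  F[2-3] = -1366.1818 N (compression)
  F[2-4] = -489.5025 N (compression)
  F[3-4] = +906.3078 N (tension)
  Rx@0 = +2500.0300 N
  Ry@0 = +1238.0058 N
  Ry@4 = -762.7458 N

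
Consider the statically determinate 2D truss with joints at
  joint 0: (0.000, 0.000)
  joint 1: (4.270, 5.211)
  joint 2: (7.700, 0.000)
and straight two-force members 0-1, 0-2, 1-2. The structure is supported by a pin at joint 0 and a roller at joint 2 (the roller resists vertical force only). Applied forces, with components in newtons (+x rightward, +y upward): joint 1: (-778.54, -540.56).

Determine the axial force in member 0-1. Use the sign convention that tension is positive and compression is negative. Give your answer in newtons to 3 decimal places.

-992.484

N=3 nodes, M=3 members, R=3 reactions → 2N=6, M+R=6
member 0 (0-1): L=6.7370, (cx,cy)=(0.6338,0.7735)
member 1 (0-2): L=7.7000, (cx,cy)=(1.0000,0.0000)
member 2 (1-2): L=6.2385, (cx,cy)=(0.5498,-0.8353)
solve A·x = −loads:
  F[0-1] = -992.4845 N (compression)
  F[0-2] = -149.4919 N (compression)
  F[1-2] = +271.8985 N (tension)
  Rx@0 = +778.5400 N
  Ry@0 = +767.6744 N
  Ry@2 = -227.1144 N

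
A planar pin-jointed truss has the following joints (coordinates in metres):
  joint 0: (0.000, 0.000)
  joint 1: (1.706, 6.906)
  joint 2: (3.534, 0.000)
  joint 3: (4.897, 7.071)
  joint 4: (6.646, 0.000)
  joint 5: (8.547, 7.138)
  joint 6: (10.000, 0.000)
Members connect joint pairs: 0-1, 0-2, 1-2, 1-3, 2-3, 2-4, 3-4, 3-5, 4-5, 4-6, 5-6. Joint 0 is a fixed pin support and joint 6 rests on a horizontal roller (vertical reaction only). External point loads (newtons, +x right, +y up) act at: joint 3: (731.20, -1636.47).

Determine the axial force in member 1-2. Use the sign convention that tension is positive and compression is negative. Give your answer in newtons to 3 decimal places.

320.425

N=7 nodes, M=11 members, R=3 reactions → 2N=14, M+R=14
member 0 (0-1): L=7.1136, (cx,cy)=(0.2398,0.9708)
member 1 (0-2): L=3.5340, (cx,cy)=(1.0000,0.0000)
member 2 (1-2): L=7.1438, (cx,cy)=(0.2559,-0.9667)
member 3 (1-3): L=3.1953, (cx,cy)=(0.9987,0.0516)
member 4 (2-3): L=7.2012, (cx,cy)=(0.1893,0.9819)
member 5 (2-4): L=3.1120, (cx,cy)=(1.0000,0.0000)
member 6 (3-4): L=7.2841, (cx,cy)=(0.2401,-0.9707)
member 7 (3-5): L=3.6506, (cx,cy)=(0.9998,0.0184)
member 8 (4-5): L=7.3868, (cx,cy)=(0.2574,0.9663)
member 9 (4-6): L=3.3540, (cx,cy)=(1.0000,0.0000)
member 10 (5-6): L=7.2844, (cx,cy)=(0.1995,-0.9799)
solve A·x = −loads:
  F[0-1] = -327.6201 N (compression)
  F[0-2] = +809.7706 N (tension)
  F[1-2] = +320.4246 N (tension)
  F[1-3] = -160.7769 N (compression)
  F[2-3] = -315.4590 N (compression)
  F[2-4] = +951.4709 N (tension)
  F[3-4] = -1369.9149 N (compression)
  F[3-5] = -622.6425 N (compression)
  F[4-5] = +1376.1911 N (tension)
  F[4-6] = +268.3736 N (tension)
  F[5-6] = -1345.4485 N (compression)
  Rx@0 = -731.2000 N
  Ry@0 = +318.0591 N
  Ry@6 = +1318.4109 N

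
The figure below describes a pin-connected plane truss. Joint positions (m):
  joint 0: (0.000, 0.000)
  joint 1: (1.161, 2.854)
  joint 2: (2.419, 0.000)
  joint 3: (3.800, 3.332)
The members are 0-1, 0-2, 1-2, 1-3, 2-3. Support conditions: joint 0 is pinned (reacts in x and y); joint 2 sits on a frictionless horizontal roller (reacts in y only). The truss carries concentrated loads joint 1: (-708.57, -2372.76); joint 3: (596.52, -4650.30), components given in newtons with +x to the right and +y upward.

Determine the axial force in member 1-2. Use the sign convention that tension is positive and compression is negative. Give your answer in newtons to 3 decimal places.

N=4 nodes, M=5 members, R=3 reactions → 2N=8, M+R=8
member 0 (0-1): L=3.0811, (cx,cy)=(0.3768,0.9263)
member 1 (0-2): L=2.4190, (cx,cy)=(1.0000,0.0000)
member 2 (1-2): L=3.1190, (cx,cy)=(0.4033,-0.9151)
member 3 (1-3): L=2.6819, (cx,cy)=(0.9840,0.1782)
member 4 (2-3): L=3.6069, (cx,cy)=(0.3829,0.9238)
solve A·x = −loads:
  F[0-1] = +1518.4925 N (tension)
  F[0-2] = -684.2366 N (compression)
  F[1-2] = -3590.0386 N (compression)
  F[1-3] = +2773.1647 N (tension)
  F[2-3] = -5568.9270 N (compression)
  Rx@0 = +112.0500 N
  Ry@0 = -1406.5639 N
  Ry@2 = +8429.6239 N

-3590.039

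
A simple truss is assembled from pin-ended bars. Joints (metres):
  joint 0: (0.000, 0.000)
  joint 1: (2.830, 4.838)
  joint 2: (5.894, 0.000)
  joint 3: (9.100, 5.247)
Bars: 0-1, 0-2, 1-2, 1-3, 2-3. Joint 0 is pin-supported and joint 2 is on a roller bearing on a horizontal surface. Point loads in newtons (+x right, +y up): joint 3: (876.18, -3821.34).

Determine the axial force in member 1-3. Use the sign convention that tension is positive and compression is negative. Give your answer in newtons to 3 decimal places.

3351.485

N=4 nodes, M=5 members, R=3 reactions → 2N=8, M+R=8
member 0 (0-1): L=5.6049, (cx,cy)=(0.5049,0.8632)
member 1 (0-2): L=5.8940, (cx,cy)=(1.0000,0.0000)
member 2 (1-2): L=5.7266, (cx,cy)=(0.5350,-0.8448)
member 3 (1-3): L=6.2833, (cx,cy)=(0.9979,0.0651)
member 4 (2-3): L=6.1489, (cx,cy)=(0.5214,0.8533)
solve A·x = −loads:
  F[0-1] = +3311.7353 N (tension)
  F[0-2] = -795.9596 N (compression)
  F[1-2] = -3125.4220 N (compression)
  F[1-3] = +3351.4849 N (tension)
  F[2-3] = -4733.8716 N (compression)
  Rx@0 = -876.1800 N
  Ry@0 = -2858.5905 N
  Ry@2 = +6679.9305 N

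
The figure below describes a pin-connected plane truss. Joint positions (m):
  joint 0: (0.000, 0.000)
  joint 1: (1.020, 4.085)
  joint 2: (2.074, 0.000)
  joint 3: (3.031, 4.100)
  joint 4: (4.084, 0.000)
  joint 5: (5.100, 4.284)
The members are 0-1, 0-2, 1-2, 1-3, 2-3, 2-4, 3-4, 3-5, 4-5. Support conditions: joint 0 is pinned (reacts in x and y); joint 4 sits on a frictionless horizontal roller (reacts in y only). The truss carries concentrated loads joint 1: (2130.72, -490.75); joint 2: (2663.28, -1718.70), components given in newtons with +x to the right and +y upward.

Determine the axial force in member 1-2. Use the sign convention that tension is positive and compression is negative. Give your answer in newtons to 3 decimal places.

N=6 nodes, M=9 members, R=3 reactions → 2N=12, M+R=12
member 0 (0-1): L=4.2104, (cx,cy)=(0.2423,0.9702)
member 1 (0-2): L=2.0740, (cx,cy)=(1.0000,0.0000)
member 2 (1-2): L=4.2188, (cx,cy)=(0.2498,-0.9683)
member 3 (1-3): L=2.0111, (cx,cy)=(1.0000,0.0075)
member 4 (2-3): L=4.2102, (cx,cy)=(0.2273,0.9738)
member 5 (2-4): L=2.0100, (cx,cy)=(1.0000,0.0000)
member 6 (3-4): L=4.2331, (cx,cy)=(0.2488,-0.9686)
member 7 (3-5): L=2.0772, (cx,cy)=(0.9961,0.0886)
member 8 (4-5): L=4.4028, (cx,cy)=(0.2308,0.9730)
solve A·x = −loads:
  F[0-1] = +945.3352 N (tension)
  F[0-2] = +4564.9867 N (tension)
  F[1-2] = -1465.8638 N (compression)
  F[1-3] = -1535.5253 N (compression)
  F[2-3] = +3222.4303 N (tension)
  F[2-4] = +803.0090 N (tension)
  F[3-4] = -3228.0974 N (compression)
  F[3-5] = +0.0000 N (tension)
  F[4-5] = -0.0000 N (compression)
  Rx@0 = -4794.0000 N
  Ry@0 = -917.1759 N
  Ry@4 = +3126.6259 N

-1465.864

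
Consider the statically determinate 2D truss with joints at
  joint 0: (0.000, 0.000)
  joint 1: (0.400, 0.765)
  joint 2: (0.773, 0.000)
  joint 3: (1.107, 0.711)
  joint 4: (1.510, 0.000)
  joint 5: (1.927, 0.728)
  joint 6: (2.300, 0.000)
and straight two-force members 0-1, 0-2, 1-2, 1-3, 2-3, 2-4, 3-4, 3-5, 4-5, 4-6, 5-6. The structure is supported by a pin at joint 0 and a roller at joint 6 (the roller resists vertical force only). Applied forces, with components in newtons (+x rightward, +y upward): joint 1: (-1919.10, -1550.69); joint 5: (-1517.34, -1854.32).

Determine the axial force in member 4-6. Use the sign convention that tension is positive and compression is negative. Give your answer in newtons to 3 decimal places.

361.063

N=7 nodes, M=11 members, R=3 reactions → 2N=14, M+R=14
member 0 (0-1): L=0.8633, (cx,cy)=(0.4634,0.8862)
member 1 (0-2): L=0.7730, (cx,cy)=(1.0000,0.0000)
member 2 (1-2): L=0.8511, (cx,cy)=(0.4383,-0.8988)
member 3 (1-3): L=0.7091, (cx,cy)=(0.9971,-0.0762)
member 4 (2-3): L=0.7855, (cx,cy)=(0.4252,0.9051)
member 5 (2-4): L=0.7370, (cx,cy)=(1.0000,0.0000)
member 6 (3-4): L=0.8173, (cx,cy)=(0.4931,-0.8700)
member 7 (3-5): L=0.8202, (cx,cy)=(0.9998,0.0207)
member 8 (4-5): L=0.8390, (cx,cy)=(0.4970,0.8677)
member 9 (4-6): L=0.7900, (cx,cy)=(1.0000,0.0000)
member 10 (5-6): L=0.8180, (cx,cy)=(0.4560,-0.8900)
solve A·x = −loads:
  F[0-1] = -3047.1617 N (compression)
  F[0-2] = -2024.5145 N (compression)
  F[1-2] = +1283.7001 N (tension)
  F[1-3] = -55.5834 N (compression)
  F[2-3] = -1274.8224 N (compression)
  F[2-4] = -919.8841 N (compression)
  F[3-4] = +1292.0255 N (tension)
  F[3-5] = -1234.8256 N (compression)
  F[4-5] = -1295.3615 N (compression)
  F[4-6] = +361.0632 N (tension)
  F[5-6] = -791.8157 N (compression)
  Rx@0 = +3436.4400 N
  Ry@0 = +2700.3076 N
  Ry@6 = +704.7024 N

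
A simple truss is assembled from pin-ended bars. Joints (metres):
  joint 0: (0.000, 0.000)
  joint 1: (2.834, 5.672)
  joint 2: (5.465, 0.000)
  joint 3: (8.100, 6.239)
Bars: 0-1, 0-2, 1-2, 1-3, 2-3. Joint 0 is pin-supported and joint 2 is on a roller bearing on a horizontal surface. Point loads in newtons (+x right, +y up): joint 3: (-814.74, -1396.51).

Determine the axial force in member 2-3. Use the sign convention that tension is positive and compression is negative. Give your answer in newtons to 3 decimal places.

-1488.410

N=4 nodes, M=5 members, R=3 reactions → 2N=8, M+R=8
member 0 (0-1): L=6.3406, (cx,cy)=(0.4470,0.8946)
member 1 (0-2): L=5.4650, (cx,cy)=(1.0000,0.0000)
member 2 (1-2): L=6.2525, (cx,cy)=(0.4208,-0.9072)
member 3 (1-3): L=5.2964, (cx,cy)=(0.9943,0.1071)
member 4 (2-3): L=6.7726, (cx,cy)=(0.3891,0.9212)
solve A·x = −loads:
  F[0-1] = -287.0598 N (compression)
  F[0-2] = -686.4354 N (compression)
  F[1-2] = +255.1019 N (tension)
  F[1-3] = -237.0114 N (compression)
  F[2-3] = -1488.4096 N (compression)
  Rx@0 = +814.7400 N
  Ry@0 = +256.7903 N
  Ry@2 = +1139.7197 N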